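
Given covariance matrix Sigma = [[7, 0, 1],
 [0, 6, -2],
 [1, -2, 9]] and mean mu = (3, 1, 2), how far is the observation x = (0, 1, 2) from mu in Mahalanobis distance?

Step 1 — centre the observation: (x - mu) = (-3, 0, 0).

Step 2 — invert Sigma (cofactor / det for 3×3, or solve directly):
  Sigma^{-1} = [[0.1453, -0.0058, -0.0174],
 [-0.0058, 0.1802, 0.0407],
 [-0.0174, 0.0407, 0.1221]].

Step 3 — form the quadratic (x - mu)^T · Sigma^{-1} · (x - mu):
  Sigma^{-1} · (x - mu) = (-0.436, 0.0174, 0.0523).
  (x - mu)^T · [Sigma^{-1} · (x - mu)] = (-3)·(-0.436) + (0)·(0.0174) + (0)·(0.0523) = 1.3081.

Step 4 — take square root: d = √(1.3081) ≈ 1.1437.

d(x, mu) = √(1.3081) ≈ 1.1437


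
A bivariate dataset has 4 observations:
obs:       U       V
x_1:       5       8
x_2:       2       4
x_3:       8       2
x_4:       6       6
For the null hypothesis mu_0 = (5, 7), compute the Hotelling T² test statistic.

Step 1 — sample mean vector:
  mean(U) = (5 + 2 + 8 + 6) / 4 = 21/4 = 5.25
  mean(V) = (8 + 4 + 2 + 6) / 4 = 20/4 = 5
  x̄ = (5.25, 5),  deviation x̄ - mu_0 = (5.25, 5) - (5, 7) = (0.25, -2).

Step 2 — sample covariance matrix, S[i,j] = (1/(n-1)) · Σ_k (x_{k,i} - mean_i) · (x_{k,j} - mean_j), divisor n-1 = 3:
  S[U,U] = ((-0.25)·(-0.25) + (-3.25)·(-3.25) + (2.75)·(2.75) + (0.75)·(0.75)) / 3 = 18.75/3 = 6.25
  S[U,V] = ((-0.25)·(3) + (-3.25)·(-1) + (2.75)·(-3) + (0.75)·(1)) / 3 = -5/3 = -1.6667
  S[V,V] = ((3)·(3) + (-1)·(-1) + (-3)·(-3) + (1)·(1)) / 3 = 20/3 = 6.6667
  S = [[6.25, -1.6667],
 [-1.6667, 6.6667]].

Step 3 — invert S. det(S) = 6.25·6.6667 - (-1.6667)² = 38.8889.
  S^{-1} = (1/det) · [[d, -b], [-b, a]] = [[0.1714, 0.0429],
 [0.0429, 0.1607]].

Step 4 — quadratic form (x̄ - mu_0)^T · S^{-1} · (x̄ - mu_0):
  S^{-1} · (x̄ - mu_0) = (-0.0429, -0.3107),
  (x̄ - mu_0)^T · [...] = (0.25)·(-0.0429) + (-2)·(-0.3107) = 0.6107.

Step 5 — scale by n: T² = 4 · 0.6107 = 2.4429.

T² ≈ 2.4429


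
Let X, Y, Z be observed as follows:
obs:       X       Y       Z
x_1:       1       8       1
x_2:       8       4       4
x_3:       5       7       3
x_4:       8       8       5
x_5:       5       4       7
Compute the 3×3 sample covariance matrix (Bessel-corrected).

Step 1 — column means:
  mean(X) = (1 + 8 + 5 + 8 + 5) / 5 = 27/5 = 5.4
  mean(Y) = (8 + 4 + 7 + 8 + 4) / 5 = 31/5 = 6.2
  mean(Z) = (1 + 4 + 3 + 5 + 7) / 5 = 20/5 = 4

Step 2 — sample covariance S[i,j] = (1/(n-1)) · Σ_k (x_{k,i} - mean_i) · (x_{k,j} - mean_j), with n-1 = 4.
  S[X,X] = ((-4.4)·(-4.4) + (2.6)·(2.6) + (-0.4)·(-0.4) + (2.6)·(2.6) + (-0.4)·(-0.4)) / 4 = 33.2/4 = 8.3
  S[X,Y] = ((-4.4)·(1.8) + (2.6)·(-2.2) + (-0.4)·(0.8) + (2.6)·(1.8) + (-0.4)·(-2.2)) / 4 = -8.4/4 = -2.1
  S[X,Z] = ((-4.4)·(-3) + (2.6)·(0) + (-0.4)·(-1) + (2.6)·(1) + (-0.4)·(3)) / 4 = 15/4 = 3.75
  S[Y,Y] = ((1.8)·(1.8) + (-2.2)·(-2.2) + (0.8)·(0.8) + (1.8)·(1.8) + (-2.2)·(-2.2)) / 4 = 16.8/4 = 4.2
  S[Y,Z] = ((1.8)·(-3) + (-2.2)·(0) + (0.8)·(-1) + (1.8)·(1) + (-2.2)·(3)) / 4 = -11/4 = -2.75
  S[Z,Z] = ((-3)·(-3) + (0)·(0) + (-1)·(-1) + (1)·(1) + (3)·(3)) / 4 = 20/4 = 5

S is symmetric (S[j,i] = S[i,j]). Assembling:

S = [[8.3, -2.1, 3.75],
 [-2.1, 4.2, -2.75],
 [3.75, -2.75, 5]]


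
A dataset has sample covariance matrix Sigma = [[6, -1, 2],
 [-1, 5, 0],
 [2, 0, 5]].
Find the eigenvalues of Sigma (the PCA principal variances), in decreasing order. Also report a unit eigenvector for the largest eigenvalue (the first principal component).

Step 1 — characteristic polynomial p(λ) = det(λI - Sigma) = λ³ - tr·λ² + c_1·λ - det, where tr = trace, c_1 = sum of the principal 2×2 minors, det = det(Sigma):
  tr = 6 + 5 + 5 = 16,
  c_1 = (6·5 - (-1)²) + (6·5 - (2)²) + (5·5 - (0)²) = 29 + 26 + 25 = 80,
  det = 6·(5·5 - (0)²) - (-1)·((-1)·5 - (0)·(2)) + (2)·((-1)·(0) - 5·(2)) = 6·(25) - (-1)·(-5) + (2)·(-10) = 125.
  So p(λ) = λ³ - 16λ² + 80λ - 125.
Step 2 — look for an integer root (rational root theorem: any rational root is an integer divisor of 125). Testing λ = 5:
  p(5) = 125 - 400 + 400 - 125 = 0  ✓
  Dividing out (λ - 5): p(λ) = (λ - 5)(λ² - 11λ + 25).
Step 3 — remaining eigenvalues from the quadratic λ² - 11λ + 25 = 0:
  Δ = 11² - 4·25 = 121 - 100 = 21,  λ = (11 ± √21)/2 = (11 ± 4.5826)/2 ≈ 7.7913 or 3.2087.
  Sorted: λ_1 = 7.7913,  λ_2 = 5,  λ_3 = 3.2087  (check: sum = 16 = tr ✓).

Step 4 — unit eigenvector for λ_1 ≈ 7.7913: v spans the null space of (Sigma - λ_1 I), whose rows are
  r_1 = (-1.7913, -1, 2),  r_2 = (-1, -2.7913, 0),  r_3 = (2, 0, -2.7913).
  v is orthogonal to every row, so take v ∝ r_1 × r_2 = ((-1)·(0) - (2)·(-2.7913), (2)·(-1) - (-1.7913)·(0), (-1.7913)·(-2.7913) - (-1)·(-1)) ≈ (5.5826, -2, 4).
  Let u = (5.5826, -2, 4).
  ||u|| = √((5.5826)² + (-2)² + (4)²) = √(51.1652) ≈ 7.153,  v_1 = u/||u|| ≈ (0.7805, -0.2796, 0.5592) (||v_1|| = 1).

λ_1 = 7.7913,  λ_2 = 5,  λ_3 = 3.2087;  v_1 ≈ (0.7805, -0.2796, 0.5592)


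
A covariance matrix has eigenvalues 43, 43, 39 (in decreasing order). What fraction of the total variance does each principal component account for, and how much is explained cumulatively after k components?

Step 1 — total variance = trace(Sigma) = Σ λ_i = 43 + 43 + 39 = 125.

Step 2 — fraction explained by component i = λ_i / Σ λ:
  PC1: 43/125 = 0.344
  PC2: 43/125 = 0.344
  PC3: 39/125 = 0.312

Step 3 — cumulative fraction after k components = (λ_1 + ... + λ_k) / Σ λ:
  k = 1: 43/125 = 0.344
  k = 2: (43 + 43)/125 = 86/125 = 0.688
  k = 3: (43 + 43 + 39)/125 = 125/125 = 1

Summary (fraction, with percent):

explained: PC1 0.344 (34.4%), PC2 0.344 (34.4%), PC3 0.312 (31.2%);  cumulative: 0.344, 0.688, 1


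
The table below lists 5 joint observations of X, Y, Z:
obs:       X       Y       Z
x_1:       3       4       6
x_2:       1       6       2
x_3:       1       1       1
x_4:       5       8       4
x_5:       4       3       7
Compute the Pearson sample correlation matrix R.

Step 1 — column means:
  mean(X) = (3 + 1 + 1 + 5 + 4) / 5 = 14/5 = 2.8
  mean(Y) = (4 + 6 + 1 + 8 + 3) / 5 = 22/5 = 4.4
  mean(Z) = (6 + 2 + 1 + 4 + 7) / 5 = 20/5 = 4

Step 2 — sample variances and covariances s[i,j] = (1/(n-1)) · Σ_k (x_{k,i} - mean_i) · (x_{k,j} - mean_j), with n-1 = 4:
  s[X,X] = ((0.2)·(0.2) + (-1.8)·(-1.8) + (-1.8)·(-1.8) + (2.2)·(2.2) + (1.2)·(1.2)) / 4 = 12.8/4 = 3.2
  s[X,Y] = ((0.2)·(-0.4) + (-1.8)·(1.6) + (-1.8)·(-3.4) + (2.2)·(3.6) + (1.2)·(-1.4)) / 4 = 9.4/4 = 2.35
  s[X,Z] = ((0.2)·(2) + (-1.8)·(-2) + (-1.8)·(-3) + (2.2)·(0) + (1.2)·(3)) / 4 = 13/4 = 3.25
  s[Y,Y] = ((-0.4)·(-0.4) + (1.6)·(1.6) + (-3.4)·(-3.4) + (3.6)·(3.6) + (-1.4)·(-1.4)) / 4 = 29.2/4 = 7.3
  s[Y,Z] = ((-0.4)·(2) + (1.6)·(-2) + (-3.4)·(-3) + (3.6)·(0) + (-1.4)·(3)) / 4 = 2/4 = 0.5
  s[Z,Z] = ((2)·(2) + (-2)·(-2) + (-3)·(-3) + (0)·(0) + (3)·(3)) / 4 = 26/4 = 6.5
  Sample standard deviations s_i = √(s[i,i]):
  s(X) = √(3.2) = 1.7889
  s(Y) = √(7.3) = 2.7019
  s(Z) = √(6.5) = 2.5495

Step 3 — r_{ij} = s_{ij} / (s_i · s_j):
  r[X,X] = 1 (diagonal).
  r[X,Y] = 2.35 / (1.7889 · 2.7019) = 2.35 / 4.8332 = 0.4862
  r[X,Z] = 3.25 / (1.7889 · 2.5495) = 3.25 / 4.5607 = 0.7126
  r[Y,Y] = 1 (diagonal).
  r[Y,Z] = 0.5 / (2.7019 · 2.5495) = 0.5 / 6.8884 = 0.0726
  r[Z,Z] = 1 (diagonal).

R is symmetric with unit diagonal. Assembling:

R = [[1, 0.4862, 0.7126],
 [0.4862, 1, 0.0726],
 [0.7126, 0.0726, 1]]


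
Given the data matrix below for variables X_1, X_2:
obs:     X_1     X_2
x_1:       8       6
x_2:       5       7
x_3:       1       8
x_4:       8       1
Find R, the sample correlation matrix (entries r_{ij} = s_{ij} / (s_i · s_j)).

Step 1 — column means:
  mean(X_1) = (8 + 5 + 1 + 8) / 4 = 22/4 = 5.5
  mean(X_2) = (6 + 7 + 8 + 1) / 4 = 22/4 = 5.5

Step 2 — sample variances and covariances s[i,j] = (1/(n-1)) · Σ_k (x_{k,i} - mean_i) · (x_{k,j} - mean_j), with n-1 = 3:
  s[X_1,X_1] = ((2.5)·(2.5) + (-0.5)·(-0.5) + (-4.5)·(-4.5) + (2.5)·(2.5)) / 3 = 33/3 = 11
  s[X_1,X_2] = ((2.5)·(0.5) + (-0.5)·(1.5) + (-4.5)·(2.5) + (2.5)·(-4.5)) / 3 = -22/3 = -7.3333
  s[X_2,X_2] = ((0.5)·(0.5) + (1.5)·(1.5) + (2.5)·(2.5) + (-4.5)·(-4.5)) / 3 = 29/3 = 9.6667
  Sample standard deviations s_i = √(s[i,i]):
  s(X_1) = √(11) = 3.3166
  s(X_2) = √(9.6667) = 3.1091

Step 3 — r_{ij} = s_{ij} / (s_i · s_j):
  r[X_1,X_1] = 1 (diagonal).
  r[X_1,X_2] = -7.3333 / (3.3166 · 3.1091) = -7.3333 / 10.3118 = -0.7112
  r[X_2,X_2] = 1 (diagonal).

R is symmetric with unit diagonal. Assembling:

R = [[1, -0.7112],
 [-0.7112, 1]]


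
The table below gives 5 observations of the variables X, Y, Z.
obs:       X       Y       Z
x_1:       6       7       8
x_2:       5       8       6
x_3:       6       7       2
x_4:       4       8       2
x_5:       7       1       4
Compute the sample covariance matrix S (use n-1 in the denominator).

Step 1 — column means:
  mean(X) = (6 + 5 + 6 + 4 + 7) / 5 = 28/5 = 5.6
  mean(Y) = (7 + 8 + 7 + 8 + 1) / 5 = 31/5 = 6.2
  mean(Z) = (8 + 6 + 2 + 2 + 4) / 5 = 22/5 = 4.4

Step 2 — sample covariance S[i,j] = (1/(n-1)) · Σ_k (x_{k,i} - mean_i) · (x_{k,j} - mean_j), with n-1 = 4.
  S[X,X] = ((0.4)·(0.4) + (-0.6)·(-0.6) + (0.4)·(0.4) + (-1.6)·(-1.6) + (1.4)·(1.4)) / 4 = 5.2/4 = 1.3
  S[X,Y] = ((0.4)·(0.8) + (-0.6)·(1.8) + (0.4)·(0.8) + (-1.6)·(1.8) + (1.4)·(-5.2)) / 4 = -10.6/4 = -2.65
  S[X,Z] = ((0.4)·(3.6) + (-0.6)·(1.6) + (0.4)·(-2.4) + (-1.6)·(-2.4) + (1.4)·(-0.4)) / 4 = 2.8/4 = 0.7
  S[Y,Y] = ((0.8)·(0.8) + (1.8)·(1.8) + (0.8)·(0.8) + (1.8)·(1.8) + (-5.2)·(-5.2)) / 4 = 34.8/4 = 8.7
  S[Y,Z] = ((0.8)·(3.6) + (1.8)·(1.6) + (0.8)·(-2.4) + (1.8)·(-2.4) + (-5.2)·(-0.4)) / 4 = 1.6/4 = 0.4
  S[Z,Z] = ((3.6)·(3.6) + (1.6)·(1.6) + (-2.4)·(-2.4) + (-2.4)·(-2.4) + (-0.4)·(-0.4)) / 4 = 27.2/4 = 6.8

S is symmetric (S[j,i] = S[i,j]). Assembling:

S = [[1.3, -2.65, 0.7],
 [-2.65, 8.7, 0.4],
 [0.7, 0.4, 6.8]]


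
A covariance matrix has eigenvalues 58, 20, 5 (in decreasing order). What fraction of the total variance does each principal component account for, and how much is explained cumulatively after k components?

Step 1 — total variance = trace(Sigma) = Σ λ_i = 58 + 20 + 5 = 83.

Step 2 — fraction explained by component i = λ_i / Σ λ:
  PC1: 58/83 = 0.6988
  PC2: 20/83 = 0.241
  PC3: 5/83 = 0.0602

Step 3 — cumulative fraction after k components = (λ_1 + ... + λ_k) / Σ λ:
  k = 1: 58/83 = 0.6988
  k = 2: (58 + 20)/83 = 78/83 = 0.9398
  k = 3: (58 + 20 + 5)/83 = 83/83 = 1

Summary (fraction, with percent):

explained: PC1 0.6988 (69.88%), PC2 0.241 (24.1%), PC3 0.0602 (6.02%);  cumulative: 0.6988, 0.9398, 1


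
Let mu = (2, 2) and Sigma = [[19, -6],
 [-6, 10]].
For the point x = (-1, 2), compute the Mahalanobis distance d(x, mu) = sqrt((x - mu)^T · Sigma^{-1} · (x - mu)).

Step 1 — centre the observation: (x - mu) = (-3, 0).

Step 2 — invert Sigma. det(Sigma) = 19·10 - (-6)² = 154.
  Sigma^{-1} = (1/det) · [[d, -b], [-b, a]] = [[0.0649, 0.039],
 [0.039, 0.1234]].

Step 3 — form the quadratic (x - mu)^T · Sigma^{-1} · (x - mu):
  Sigma^{-1} · (x - mu) = (-0.1948, -0.1169).
  (x - mu)^T · [Sigma^{-1} · (x - mu)] = (-3)·(-0.1948) + (0)·(-0.1169) = 0.5844.

Step 4 — take square root: d = √(0.5844) ≈ 0.7645.

d(x, mu) = √(0.5844) ≈ 0.7645


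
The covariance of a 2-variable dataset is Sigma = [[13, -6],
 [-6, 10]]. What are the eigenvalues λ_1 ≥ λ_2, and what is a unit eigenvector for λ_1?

Step 1 — characteristic polynomial of 2×2 Sigma:
  det(Sigma - λI) = λ² - trace · λ + det = 0.
  trace = 13 + 10 = 23, det = 13·10 - (-6)² = 94.
Step 2 — discriminant:
  Δ = trace² - 4·det = 529 - 376 = 153.
Step 3 — eigenvalues:
  λ = (trace ± √Δ)/2 = (23 ± 12.3693)/2,
  λ_1 = 17.6847,  λ_2 = 5.3153.

Step 4 — unit eigenvector for λ_1: solve (Sigma - λ_1 I)v = 0. First row:
  (13 - 17.6847)·v_x + (-6)·v_y = 0, i.e. (-4.6847)·v_x + (-6)·v_y = 0,
  so v ∝ (b, λ_1 - a) = (-6, 4.6847); multiply by -1 so the first entry is positive: u = (6, -4.6847).
  ||u|| = √((6)² + (-4.6847)²) = √(57.946) ≈ 7.6122,
  v_1 = u/||u|| ≈ (0.7882, -0.6154) (||v_1|| = 1).

λ_1 = 17.6847,  λ_2 = 5.3153;  v_1 ≈ (0.7882, -0.6154)


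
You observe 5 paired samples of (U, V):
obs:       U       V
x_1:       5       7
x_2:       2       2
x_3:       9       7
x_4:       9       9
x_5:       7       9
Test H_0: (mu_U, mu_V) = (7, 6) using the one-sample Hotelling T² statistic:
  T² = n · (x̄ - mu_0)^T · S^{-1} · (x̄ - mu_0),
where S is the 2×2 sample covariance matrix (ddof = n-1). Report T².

Step 1 — sample mean vector:
  mean(U) = (5 + 2 + 9 + 9 + 7) / 5 = 32/5 = 6.4
  mean(V) = (7 + 2 + 7 + 9 + 9) / 5 = 34/5 = 6.8
  x̄ = (6.4, 6.8),  deviation x̄ - mu_0 = (6.4, 6.8) - (7, 6) = (-0.6, 0.8).

Step 2 — sample covariance matrix, S[i,j] = (1/(n-1)) · Σ_k (x_{k,i} - mean_i) · (x_{k,j} - mean_j), divisor n-1 = 4:
  S[U,U] = ((-1.4)·(-1.4) + (-4.4)·(-4.4) + (2.6)·(2.6) + (2.6)·(2.6) + (0.6)·(0.6)) / 4 = 35.2/4 = 8.8
  S[U,V] = ((-1.4)·(0.2) + (-4.4)·(-4.8) + (2.6)·(0.2) + (2.6)·(2.2) + (0.6)·(2.2)) / 4 = 28.4/4 = 7.1
  S[V,V] = ((0.2)·(0.2) + (-4.8)·(-4.8) + (0.2)·(0.2) + (2.2)·(2.2) + (2.2)·(2.2)) / 4 = 32.8/4 = 8.2
  S = [[8.8, 7.1],
 [7.1, 8.2]].

Step 3 — invert S. det(S) = 8.8·8.2 - (7.1)² = 21.75.
  S^{-1} = (1/det) · [[d, -b], [-b, a]] = [[0.377, -0.3264],
 [-0.3264, 0.4046]].

Step 4 — quadratic form (x̄ - mu_0)^T · S^{-1} · (x̄ - mu_0):
  S^{-1} · (x̄ - mu_0) = (-0.4874, 0.5195),
  (x̄ - mu_0)^T · [...] = (-0.6)·(-0.4874) + (0.8)·(0.5195) = 0.708.

Step 5 — scale by n: T² = 5 · 0.708 = 3.5402.

T² ≈ 3.5402


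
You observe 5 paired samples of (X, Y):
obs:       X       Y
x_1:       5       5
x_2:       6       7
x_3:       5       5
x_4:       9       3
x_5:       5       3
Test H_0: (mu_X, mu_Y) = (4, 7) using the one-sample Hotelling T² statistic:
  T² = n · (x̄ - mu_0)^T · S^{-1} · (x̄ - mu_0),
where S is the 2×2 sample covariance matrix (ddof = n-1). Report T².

Step 1 — sample mean vector:
  mean(X) = (5 + 6 + 5 + 9 + 5) / 5 = 30/5 = 6
  mean(Y) = (5 + 7 + 5 + 3 + 3) / 5 = 23/5 = 4.6
  x̄ = (6, 4.6),  deviation x̄ - mu_0 = (6, 4.6) - (4, 7) = (2, -2.4).

Step 2 — sample covariance matrix, S[i,j] = (1/(n-1)) · Σ_k (x_{k,i} - mean_i) · (x_{k,j} - mean_j), divisor n-1 = 4:
  S[X,X] = ((-1)·(-1) + (0)·(0) + (-1)·(-1) + (3)·(3) + (-1)·(-1)) / 4 = 12/4 = 3
  S[X,Y] = ((-1)·(0.4) + (0)·(2.4) + (-1)·(0.4) + (3)·(-1.6) + (-1)·(-1.6)) / 4 = -4/4 = -1
  S[Y,Y] = ((0.4)·(0.4) + (2.4)·(2.4) + (0.4)·(0.4) + (-1.6)·(-1.6) + (-1.6)·(-1.6)) / 4 = 11.2/4 = 2.8
  S = [[3, -1],
 [-1, 2.8]].

Step 3 — invert S. det(S) = 3·2.8 - (-1)² = 7.4.
  S^{-1} = (1/det) · [[d, -b], [-b, a]] = [[0.3784, 0.1351],
 [0.1351, 0.4054]].

Step 4 — quadratic form (x̄ - mu_0)^T · S^{-1} · (x̄ - mu_0):
  S^{-1} · (x̄ - mu_0) = (0.4324, -0.7027),
  (x̄ - mu_0)^T · [...] = (2)·(0.4324) + (-2.4)·(-0.7027) = 2.5514.

Step 5 — scale by n: T² = 5 · 2.5514 = 12.7568.

T² ≈ 12.7568


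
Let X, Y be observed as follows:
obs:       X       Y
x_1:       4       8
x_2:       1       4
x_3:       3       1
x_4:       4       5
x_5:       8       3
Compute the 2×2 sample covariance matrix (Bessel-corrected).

Step 1 — column means:
  mean(X) = (4 + 1 + 3 + 4 + 8) / 5 = 20/5 = 4
  mean(Y) = (8 + 4 + 1 + 5 + 3) / 5 = 21/5 = 4.2

Step 2 — sample covariance S[i,j] = (1/(n-1)) · Σ_k (x_{k,i} - mean_i) · (x_{k,j} - mean_j), with n-1 = 4.
  S[X,X] = ((0)·(0) + (-3)·(-3) + (-1)·(-1) + (0)·(0) + (4)·(4)) / 4 = 26/4 = 6.5
  S[X,Y] = ((0)·(3.8) + (-3)·(-0.2) + (-1)·(-3.2) + (0)·(0.8) + (4)·(-1.2)) / 4 = -1/4 = -0.25
  S[Y,Y] = ((3.8)·(3.8) + (-0.2)·(-0.2) + (-3.2)·(-3.2) + (0.8)·(0.8) + (-1.2)·(-1.2)) / 4 = 26.8/4 = 6.7

S is symmetric (S[j,i] = S[i,j]). Assembling:

S = [[6.5, -0.25],
 [-0.25, 6.7]]


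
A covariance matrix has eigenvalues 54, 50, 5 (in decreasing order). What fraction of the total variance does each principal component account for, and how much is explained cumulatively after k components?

Step 1 — total variance = trace(Sigma) = Σ λ_i = 54 + 50 + 5 = 109.

Step 2 — fraction explained by component i = λ_i / Σ λ:
  PC1: 54/109 = 0.4954
  PC2: 50/109 = 0.4587
  PC3: 5/109 = 0.0459

Step 3 — cumulative fraction after k components = (λ_1 + ... + λ_k) / Σ λ:
  k = 1: 54/109 = 0.4954
  k = 2: (54 + 50)/109 = 104/109 = 0.9541
  k = 3: (54 + 50 + 5)/109 = 109/109 = 1

Summary (fraction, with percent):

explained: PC1 0.4954 (49.54%), PC2 0.4587 (45.87%), PC3 0.0459 (4.59%);  cumulative: 0.4954, 0.9541, 1


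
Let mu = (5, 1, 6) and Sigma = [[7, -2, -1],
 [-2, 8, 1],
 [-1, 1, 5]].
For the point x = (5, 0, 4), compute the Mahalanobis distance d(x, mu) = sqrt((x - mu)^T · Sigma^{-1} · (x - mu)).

Step 1 — centre the observation: (x - mu) = (0, -1, -2).

Step 2 — invert Sigma (cofactor / det for 3×3, or solve directly):
  Sigma^{-1} = [[0.1566, 0.0361, 0.0241],
 [0.0361, 0.1365, -0.0201],
 [0.0241, -0.0201, 0.2088]].

Step 3 — form the quadratic (x - mu)^T · Sigma^{-1} · (x - mu):
  Sigma^{-1} · (x - mu) = (-0.0843, -0.0964, -0.3976).
  (x - mu)^T · [Sigma^{-1} · (x - mu)] = (0)·(-0.0843) + (-1)·(-0.0964) + (-2)·(-0.3976) = 0.8916.

Step 4 — take square root: d = √(0.8916) ≈ 0.9442.

d(x, mu) = √(0.8916) ≈ 0.9442


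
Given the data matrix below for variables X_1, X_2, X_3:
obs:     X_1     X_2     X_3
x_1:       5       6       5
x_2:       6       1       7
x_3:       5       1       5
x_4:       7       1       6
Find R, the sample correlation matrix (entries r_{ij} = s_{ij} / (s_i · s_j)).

Step 1 — column means:
  mean(X_1) = (5 + 6 + 5 + 7) / 4 = 23/4 = 5.75
  mean(X_2) = (6 + 1 + 1 + 1) / 4 = 9/4 = 2.25
  mean(X_3) = (5 + 7 + 5 + 6) / 4 = 23/4 = 5.75

Step 2 — sample variances and covariances s[i,j] = (1/(n-1)) · Σ_k (x_{k,i} - mean_i) · (x_{k,j} - mean_j), with n-1 = 3:
  s[X_1,X_1] = ((-0.75)·(-0.75) + (0.25)·(0.25) + (-0.75)·(-0.75) + (1.25)·(1.25)) / 3 = 2.75/3 = 0.9167
  s[X_1,X_2] = ((-0.75)·(3.75) + (0.25)·(-1.25) + (-0.75)·(-1.25) + (1.25)·(-1.25)) / 3 = -3.75/3 = -1.25
  s[X_1,X_3] = ((-0.75)·(-0.75) + (0.25)·(1.25) + (-0.75)·(-0.75) + (1.25)·(0.25)) / 3 = 1.75/3 = 0.5833
  s[X_2,X_2] = ((3.75)·(3.75) + (-1.25)·(-1.25) + (-1.25)·(-1.25) + (-1.25)·(-1.25)) / 3 = 18.75/3 = 6.25
  s[X_2,X_3] = ((3.75)·(-0.75) + (-1.25)·(1.25) + (-1.25)·(-0.75) + (-1.25)·(0.25)) / 3 = -3.75/3 = -1.25
  s[X_3,X_3] = ((-0.75)·(-0.75) + (1.25)·(1.25) + (-0.75)·(-0.75) + (0.25)·(0.25)) / 3 = 2.75/3 = 0.9167
  Sample standard deviations s_i = √(s[i,i]):
  s(X_1) = √(0.9167) = 0.9574
  s(X_2) = √(6.25) = 2.5
  s(X_3) = √(0.9167) = 0.9574

Step 3 — r_{ij} = s_{ij} / (s_i · s_j):
  r[X_1,X_1] = 1 (diagonal).
  r[X_1,X_2] = -1.25 / (0.9574 · 2.5) = -1.25 / 2.3936 = -0.5222
  r[X_1,X_3] = 0.5833 / (0.9574 · 0.9574) = 0.5833 / 0.9167 = 0.6364
  r[X_2,X_2] = 1 (diagonal).
  r[X_2,X_3] = -1.25 / (2.5 · 0.9574) = -1.25 / 2.3936 = -0.5222
  r[X_3,X_3] = 1 (diagonal).

R is symmetric with unit diagonal. Assembling:

R = [[1, -0.5222, 0.6364],
 [-0.5222, 1, -0.5222],
 [0.6364, -0.5222, 1]]


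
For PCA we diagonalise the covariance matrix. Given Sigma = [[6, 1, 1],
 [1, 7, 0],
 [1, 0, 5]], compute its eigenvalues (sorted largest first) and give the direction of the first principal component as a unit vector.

Step 1 — characteristic polynomial p(λ) = det(λI - Sigma) = λ³ - tr·λ² + c_1·λ - det, where tr = trace, c_1 = sum of the principal 2×2 minors, det = det(Sigma):
  tr = 6 + 7 + 5 = 18,
  c_1 = (6·7 - (1)²) + (6·5 - (1)²) + (7·5 - (0)²) = 41 + 29 + 35 = 105,
  det = 6·(7·5 - (0)²) - (1)·((1)·5 - (0)·(1)) + (1)·((1)·(0) - 7·(1)) = 6·(35) - (1)·(5) + (1)·(-7) = 198.
  So p(λ) = λ³ - 18λ² + 105λ - 198.
Step 2 — look for an integer root (rational root theorem: any rational root is an integer divisor of 198). Testing λ = 6:
  p(6) = 216 - 648 + 630 - 198 = 0  ✓
  Dividing out (λ - 6): p(λ) = (λ - 6)(λ² - 12λ + 33).
Step 3 — remaining eigenvalues from the quadratic λ² - 12λ + 33 = 0:
  Δ = 12² - 4·33 = 144 - 132 = 12,  λ = (12 ± √12)/2 = (12 ± 3.4641)/2 ≈ 7.7321 or 4.2679.
  Sorted: λ_1 = 7.7321,  λ_2 = 6,  λ_3 = 4.2679  (check: sum = 18 = tr ✓).

Step 4 — unit eigenvector for λ_1 ≈ 7.7321: v spans the null space of (Sigma - λ_1 I), whose rows are
  r_1 = (-1.7321, 1, 1),  r_2 = (1, -0.7321, 0),  r_3 = (1, 0, -2.7321).
  v is orthogonal to every row, so take v ∝ r_1 × r_2 = ((1)·(0) - (1)·(-0.7321), (1)·(1) - (-1.7321)·(0), (-1.7321)·(-0.7321) - (1)·(1)) ≈ (0.7321, 1, 0.2679).
  Let u = (0.7321, 1, 0.2679).
  ||u|| = √((0.7321)² + (1)² + (0.2679)²) = √(1.6077) ≈ 1.2679,  v_1 = u/||u|| ≈ (0.5774, 0.7887, 0.2113) (||v_1|| = 1).

λ_1 = 7.7321,  λ_2 = 6,  λ_3 = 4.2679;  v_1 ≈ (0.5774, 0.7887, 0.2113)


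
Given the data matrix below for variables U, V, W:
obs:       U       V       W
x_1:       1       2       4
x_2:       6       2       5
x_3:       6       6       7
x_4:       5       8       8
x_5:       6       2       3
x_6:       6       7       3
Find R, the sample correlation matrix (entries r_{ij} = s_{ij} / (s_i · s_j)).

Step 1 — column means:
  mean(U) = (1 + 6 + 6 + 5 + 6 + 6) / 6 = 30/6 = 5
  mean(V) = (2 + 2 + 6 + 8 + 2 + 7) / 6 = 27/6 = 4.5
  mean(W) = (4 + 5 + 7 + 8 + 3 + 3) / 6 = 30/6 = 5

Step 2 — sample variances and covariances s[i,j] = (1/(n-1)) · Σ_k (x_{k,i} - mean_i) · (x_{k,j} - mean_j), with n-1 = 5:
  s[U,U] = ((-4)·(-4) + (1)·(1) + (1)·(1) + (0)·(0) + (1)·(1) + (1)·(1)) / 5 = 20/5 = 4
  s[U,V] = ((-4)·(-2.5) + (1)·(-2.5) + (1)·(1.5) + (0)·(3.5) + (1)·(-2.5) + (1)·(2.5)) / 5 = 9/5 = 1.8
  s[U,W] = ((-4)·(-1) + (1)·(0) + (1)·(2) + (0)·(3) + (1)·(-2) + (1)·(-2)) / 5 = 2/5 = 0.4
  s[V,V] = ((-2.5)·(-2.5) + (-2.5)·(-2.5) + (1.5)·(1.5) + (3.5)·(3.5) + (-2.5)·(-2.5) + (2.5)·(2.5)) / 5 = 39.5/5 = 7.9
  s[V,W] = ((-2.5)·(-1) + (-2.5)·(0) + (1.5)·(2) + (3.5)·(3) + (-2.5)·(-2) + (2.5)·(-2)) / 5 = 16/5 = 3.2
  s[W,W] = ((-1)·(-1) + (0)·(0) + (2)·(2) + (3)·(3) + (-2)·(-2) + (-2)·(-2)) / 5 = 22/5 = 4.4
  Sample standard deviations s_i = √(s[i,i]):
  s(U) = √(4) = 2
  s(V) = √(7.9) = 2.8107
  s(W) = √(4.4) = 2.0976

Step 3 — r_{ij} = s_{ij} / (s_i · s_j):
  r[U,U] = 1 (diagonal).
  r[U,V] = 1.8 / (2 · 2.8107) = 1.8 / 5.6214 = 0.3202
  r[U,W] = 0.4 / (2 · 2.0976) = 0.4 / 4.1952 = 0.0953
  r[V,V] = 1 (diagonal).
  r[V,W] = 3.2 / (2.8107 · 2.0976) = 3.2 / 5.8958 = 0.5428
  r[W,W] = 1 (diagonal).

R is symmetric with unit diagonal. Assembling:

R = [[1, 0.3202, 0.0953],
 [0.3202, 1, 0.5428],
 [0.0953, 0.5428, 1]]


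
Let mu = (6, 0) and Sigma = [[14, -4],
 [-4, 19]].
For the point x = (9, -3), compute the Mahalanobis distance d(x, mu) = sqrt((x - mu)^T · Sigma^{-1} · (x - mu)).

Step 1 — centre the observation: (x - mu) = (3, -3).

Step 2 — invert Sigma. det(Sigma) = 14·19 - (-4)² = 250.
  Sigma^{-1} = (1/det) · [[d, -b], [-b, a]] = [[0.076, 0.016],
 [0.016, 0.056]].

Step 3 — form the quadratic (x - mu)^T · Sigma^{-1} · (x - mu):
  Sigma^{-1} · (x - mu) = (0.18, -0.12).
  (x - mu)^T · [Sigma^{-1} · (x - mu)] = (3)·(0.18) + (-3)·(-0.12) = 0.9.

Step 4 — take square root: d = √(0.9) ≈ 0.9487.

d(x, mu) = √(0.9) ≈ 0.9487


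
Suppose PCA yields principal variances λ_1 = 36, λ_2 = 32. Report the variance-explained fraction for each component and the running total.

Step 1 — total variance = trace(Sigma) = Σ λ_i = 36 + 32 = 68.

Step 2 — fraction explained by component i = λ_i / Σ λ:
  PC1: 36/68 = 0.5294
  PC2: 32/68 = 0.4706

Step 3 — cumulative fraction after k components = (λ_1 + ... + λ_k) / Σ λ:
  k = 1: 36/68 = 0.5294
  k = 2: (36 + 32)/68 = 68/68 = 1

Summary (fraction, with percent):

explained: PC1 0.5294 (52.94%), PC2 0.4706 (47.06%);  cumulative: 0.5294, 1


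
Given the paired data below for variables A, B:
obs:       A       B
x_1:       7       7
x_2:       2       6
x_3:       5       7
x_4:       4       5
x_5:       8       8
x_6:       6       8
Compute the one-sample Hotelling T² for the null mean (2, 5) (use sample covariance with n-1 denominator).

Step 1 — sample mean vector:
  mean(A) = (7 + 2 + 5 + 4 + 8 + 6) / 6 = 32/6 = 5.3333
  mean(B) = (7 + 6 + 7 + 5 + 8 + 8) / 6 = 41/6 = 6.8333
  x̄ = (5.3333, 6.8333),  deviation x̄ - mu_0 = (5.3333, 6.8333) - (2, 5) = (3.3333, 1.8333).

Step 2 — sample covariance matrix, S[i,j] = (1/(n-1)) · Σ_k (x_{k,i} - mean_i) · (x_{k,j} - mean_j), divisor n-1 = 5:
  S[A,A] = ((1.6667)·(1.6667) + (-3.3333)·(-3.3333) + (-0.3333)·(-0.3333) + (-1.3333)·(-1.3333) + (2.6667)·(2.6667) + (0.6667)·(0.6667)) / 5 = 23.3333/5 = 4.6667
  S[A,B] = ((1.6667)·(0.1667) + (-3.3333)·(-0.8333) + (-0.3333)·(0.1667) + (-1.3333)·(-1.8333) + (2.6667)·(1.1667) + (0.6667)·(1.1667)) / 5 = 9.3333/5 = 1.8667
  S[B,B] = ((0.1667)·(0.1667) + (-0.8333)·(-0.8333) + (0.1667)·(0.1667) + (-1.8333)·(-1.8333) + (1.1667)·(1.1667) + (1.1667)·(1.1667)) / 5 = 6.8333/5 = 1.3667
  S = [[4.6667, 1.8667],
 [1.8667, 1.3667]].

Step 3 — invert S. det(S) = 4.6667·1.3667 - (1.8667)² = 2.8933.
  S^{-1} = (1/det) · [[d, -b], [-b, a]] = [[0.4724, -0.6452],
 [-0.6452, 1.6129]].

Step 4 — quadratic form (x̄ - mu_0)^T · S^{-1} · (x̄ - mu_0):
  S^{-1} · (x̄ - mu_0) = (0.3917, 0.8065),
  (x̄ - mu_0)^T · [...] = (3.3333)·(0.3917) + (1.8333)·(0.8065) = 2.7842.

Step 5 — scale by n: T² = 6 · 2.7842 = 16.7051.

T² ≈ 16.7051


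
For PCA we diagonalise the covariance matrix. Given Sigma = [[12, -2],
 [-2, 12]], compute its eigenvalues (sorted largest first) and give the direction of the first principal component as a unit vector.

Step 1 — characteristic polynomial of 2×2 Sigma:
  det(Sigma - λI) = λ² - trace · λ + det = 0.
  trace = 12 + 12 = 24, det = 12·12 - (-2)² = 140.
Step 2 — discriminant:
  Δ = trace² - 4·det = 576 - 560 = 16.
Step 3 — eigenvalues:
  λ = (trace ± √Δ)/2 = (24 ± 4)/2,
  λ_1 = 14,  λ_2 = 10.

Step 4 — unit eigenvector for λ_1: solve (Sigma - λ_1 I)v = 0. First row:
  (12 - 14)·v_x + (-2)·v_y = 0, i.e. (-2)·v_x + (-2)·v_y = 0,
  so v ∝ (b, λ_1 - a) = (-2, 2); multiply by -1 so the first entry is positive: u = (2, -2).
  ||u|| = √((2)² + (-2)²) = √(8) ≈ 2.8284,
  v_1 = u/||u|| ≈ (0.7071, -0.7071) (||v_1|| = 1).

λ_1 = 14,  λ_2 = 10;  v_1 ≈ (0.7071, -0.7071)


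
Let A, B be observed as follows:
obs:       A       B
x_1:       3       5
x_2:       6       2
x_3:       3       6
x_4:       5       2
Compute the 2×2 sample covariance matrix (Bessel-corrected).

Step 1 — column means:
  mean(A) = (3 + 6 + 3 + 5) / 4 = 17/4 = 4.25
  mean(B) = (5 + 2 + 6 + 2) / 4 = 15/4 = 3.75

Step 2 — sample covariance S[i,j] = (1/(n-1)) · Σ_k (x_{k,i} - mean_i) · (x_{k,j} - mean_j), with n-1 = 3.
  S[A,A] = ((-1.25)·(-1.25) + (1.75)·(1.75) + (-1.25)·(-1.25) + (0.75)·(0.75)) / 3 = 6.75/3 = 2.25
  S[A,B] = ((-1.25)·(1.25) + (1.75)·(-1.75) + (-1.25)·(2.25) + (0.75)·(-1.75)) / 3 = -8.75/3 = -2.9167
  S[B,B] = ((1.25)·(1.25) + (-1.75)·(-1.75) + (2.25)·(2.25) + (-1.75)·(-1.75)) / 3 = 12.75/3 = 4.25

S is symmetric (S[j,i] = S[i,j]). Assembling:

S = [[2.25, -2.9167],
 [-2.9167, 4.25]]


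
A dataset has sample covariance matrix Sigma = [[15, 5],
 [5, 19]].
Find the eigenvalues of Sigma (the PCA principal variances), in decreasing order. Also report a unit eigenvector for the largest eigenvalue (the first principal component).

Step 1 — characteristic polynomial of 2×2 Sigma:
  det(Sigma - λI) = λ² - trace · λ + det = 0.
  trace = 15 + 19 = 34, det = 15·19 - (5)² = 260.
Step 2 — discriminant:
  Δ = trace² - 4·det = 1156 - 1040 = 116.
Step 3 — eigenvalues:
  λ = (trace ± √Δ)/2 = (34 ± 10.7703)/2,
  λ_1 = 22.3852,  λ_2 = 11.6148.

Step 4 — unit eigenvector for λ_1: solve (Sigma - λ_1 I)v = 0. First row:
  (15 - 22.3852)·v_x + (5)·v_y = 0, i.e. (-7.3852)·v_x + (5)·v_y = 0,
  so v ∝ (b, λ_1 - a) = (5, 7.3852) = u.
  ||u|| = √((5)² + (7.3852)²) = √(79.5407) ≈ 8.9186,
  v_1 = u/||u|| ≈ (0.5606, 0.8281) (||v_1|| = 1).

λ_1 = 22.3852,  λ_2 = 11.6148;  v_1 ≈ (0.5606, 0.8281)


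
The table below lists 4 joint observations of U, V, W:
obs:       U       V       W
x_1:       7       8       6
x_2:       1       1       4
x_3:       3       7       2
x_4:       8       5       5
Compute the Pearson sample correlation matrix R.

Step 1 — column means:
  mean(U) = (7 + 1 + 3 + 8) / 4 = 19/4 = 4.75
  mean(V) = (8 + 1 + 7 + 5) / 4 = 21/4 = 5.25
  mean(W) = (6 + 4 + 2 + 5) / 4 = 17/4 = 4.25

Step 2 — sample variances and covariances s[i,j] = (1/(n-1)) · Σ_k (x_{k,i} - mean_i) · (x_{k,j} - mean_j), with n-1 = 3:
  s[U,U] = ((2.25)·(2.25) + (-3.75)·(-3.75) + (-1.75)·(-1.75) + (3.25)·(3.25)) / 3 = 32.75/3 = 10.9167
  s[U,V] = ((2.25)·(2.75) + (-3.75)·(-4.25) + (-1.75)·(1.75) + (3.25)·(-0.25)) / 3 = 18.25/3 = 6.0833
  s[U,W] = ((2.25)·(1.75) + (-3.75)·(-0.25) + (-1.75)·(-2.25) + (3.25)·(0.75)) / 3 = 11.25/3 = 3.75
  s[V,V] = ((2.75)·(2.75) + (-4.25)·(-4.25) + (1.75)·(1.75) + (-0.25)·(-0.25)) / 3 = 28.75/3 = 9.5833
  s[V,W] = ((2.75)·(1.75) + (-4.25)·(-0.25) + (1.75)·(-2.25) + (-0.25)·(0.75)) / 3 = 1.75/3 = 0.5833
  s[W,W] = ((1.75)·(1.75) + (-0.25)·(-0.25) + (-2.25)·(-2.25) + (0.75)·(0.75)) / 3 = 8.75/3 = 2.9167
  Sample standard deviations s_i = √(s[i,i]):
  s(U) = √(10.9167) = 3.304
  s(V) = √(9.5833) = 3.0957
  s(W) = √(2.9167) = 1.7078

Step 3 — r_{ij} = s_{ij} / (s_i · s_j):
  r[U,U] = 1 (diagonal).
  r[U,V] = 6.0833 / (3.304 · 3.0957) = 6.0833 / 10.2283 = 0.5948
  r[U,W] = 3.75 / (3.304 · 1.7078) = 3.75 / 5.6427 = 0.6646
  r[V,V] = 1 (diagonal).
  r[V,W] = 0.5833 / (3.0957 · 1.7078) = 0.5833 / 5.2869 = 0.1103
  r[W,W] = 1 (diagonal).

R is symmetric with unit diagonal. Assembling:

R = [[1, 0.5948, 0.6646],
 [0.5948, 1, 0.1103],
 [0.6646, 0.1103, 1]]


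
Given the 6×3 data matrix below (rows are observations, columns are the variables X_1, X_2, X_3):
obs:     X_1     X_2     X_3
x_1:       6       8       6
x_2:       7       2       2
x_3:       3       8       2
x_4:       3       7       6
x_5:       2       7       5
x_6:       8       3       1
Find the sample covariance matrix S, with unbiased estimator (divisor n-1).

Step 1 — column means:
  mean(X_1) = (6 + 7 + 3 + 3 + 2 + 8) / 6 = 29/6 = 4.8333
  mean(X_2) = (8 + 2 + 8 + 7 + 7 + 3) / 6 = 35/6 = 5.8333
  mean(X_3) = (6 + 2 + 2 + 6 + 5 + 1) / 6 = 22/6 = 3.6667

Step 2 — sample covariance S[i,j] = (1/(n-1)) · Σ_k (x_{k,i} - mean_i) · (x_{k,j} - mean_j), with n-1 = 5.
  S[X_1,X_1] = ((1.1667)·(1.1667) + (2.1667)·(2.1667) + (-1.8333)·(-1.8333) + (-1.8333)·(-1.8333) + (-2.8333)·(-2.8333) + (3.1667)·(3.1667)) / 5 = 30.8333/5 = 6.1667
  S[X_1,X_2] = ((1.1667)·(2.1667) + (2.1667)·(-3.8333) + (-1.8333)·(2.1667) + (-1.8333)·(1.1667) + (-2.8333)·(1.1667) + (3.1667)·(-2.8333)) / 5 = -24.1667/5 = -4.8333
  S[X_1,X_3] = ((1.1667)·(2.3333) + (2.1667)·(-1.6667) + (-1.8333)·(-1.6667) + (-1.8333)·(2.3333) + (-2.8333)·(1.3333) + (3.1667)·(-2.6667)) / 5 = -14.3333/5 = -2.8667
  S[X_2,X_2] = ((2.1667)·(2.1667) + (-3.8333)·(-3.8333) + (2.1667)·(2.1667) + (1.1667)·(1.1667) + (1.1667)·(1.1667) + (-2.8333)·(-2.8333)) / 5 = 34.8333/5 = 6.9667
  S[X_2,X_3] = ((2.1667)·(2.3333) + (-3.8333)·(-1.6667) + (2.1667)·(-1.6667) + (1.1667)·(2.3333) + (1.1667)·(1.3333) + (-2.8333)·(-2.6667)) / 5 = 19.6667/5 = 3.9333
  S[X_3,X_3] = ((2.3333)·(2.3333) + (-1.6667)·(-1.6667) + (-1.6667)·(-1.6667) + (2.3333)·(2.3333) + (1.3333)·(1.3333) + (-2.6667)·(-2.6667)) / 5 = 25.3333/5 = 5.0667

S is symmetric (S[j,i] = S[i,j]). Assembling:

S = [[6.1667, -4.8333, -2.8667],
 [-4.8333, 6.9667, 3.9333],
 [-2.8667, 3.9333, 5.0667]]


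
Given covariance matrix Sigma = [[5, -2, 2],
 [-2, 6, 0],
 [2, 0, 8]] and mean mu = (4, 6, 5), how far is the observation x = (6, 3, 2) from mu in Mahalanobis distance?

Step 1 — centre the observation: (x - mu) = (2, -3, -3).

Step 2 — invert Sigma (cofactor / det for 3×3, or solve directly):
  Sigma^{-1} = [[0.2609, 0.087, -0.0652],
 [0.087, 0.1957, -0.0217],
 [-0.0652, -0.0217, 0.1413]].

Step 3 — form the quadratic (x - mu)^T · Sigma^{-1} · (x - mu):
  Sigma^{-1} · (x - mu) = (0.4565, -0.3478, -0.4891).
  (x - mu)^T · [Sigma^{-1} · (x - mu)] = (2)·(0.4565) + (-3)·(-0.3478) + (-3)·(-0.4891) = 3.4239.

Step 4 — take square root: d = √(3.4239) ≈ 1.8504.

d(x, mu) = √(3.4239) ≈ 1.8504


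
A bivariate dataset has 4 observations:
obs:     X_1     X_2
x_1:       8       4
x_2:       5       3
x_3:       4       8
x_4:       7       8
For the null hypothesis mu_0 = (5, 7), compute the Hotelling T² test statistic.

Step 1 — sample mean vector:
  mean(X_1) = (8 + 5 + 4 + 7) / 4 = 24/4 = 6
  mean(X_2) = (4 + 3 + 8 + 8) / 4 = 23/4 = 5.75
  x̄ = (6, 5.75),  deviation x̄ - mu_0 = (6, 5.75) - (5, 7) = (1, -1.25).

Step 2 — sample covariance matrix, S[i,j] = (1/(n-1)) · Σ_k (x_{k,i} - mean_i) · (x_{k,j} - mean_j), divisor n-1 = 3:
  S[X_1,X_1] = ((2)·(2) + (-1)·(-1) + (-2)·(-2) + (1)·(1)) / 3 = 10/3 = 3.3333
  S[X_1,X_2] = ((2)·(-1.75) + (-1)·(-2.75) + (-2)·(2.25) + (1)·(2.25)) / 3 = -3/3 = -1
  S[X_2,X_2] = ((-1.75)·(-1.75) + (-2.75)·(-2.75) + (2.25)·(2.25) + (2.25)·(2.25)) / 3 = 20.75/3 = 6.9167
  S = [[3.3333, -1],
 [-1, 6.9167]].

Step 3 — invert S. det(S) = 3.3333·6.9167 - (-1)² = 22.0556.
  S^{-1} = (1/det) · [[d, -b], [-b, a]] = [[0.3136, 0.0453],
 [0.0453, 0.1511]].

Step 4 — quadratic form (x̄ - mu_0)^T · S^{-1} · (x̄ - mu_0):
  S^{-1} · (x̄ - mu_0) = (0.2569, -0.1436),
  (x̄ - mu_0)^T · [...] = (1)·(0.2569) + (-1.25)·(-0.1436) = 0.4364.

Step 5 — scale by n: T² = 4 · 0.4364 = 1.7456.

T² ≈ 1.7456


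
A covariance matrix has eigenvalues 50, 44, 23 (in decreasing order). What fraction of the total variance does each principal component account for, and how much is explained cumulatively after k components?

Step 1 — total variance = trace(Sigma) = Σ λ_i = 50 + 44 + 23 = 117.

Step 2 — fraction explained by component i = λ_i / Σ λ:
  PC1: 50/117 = 0.4274
  PC2: 44/117 = 0.3761
  PC3: 23/117 = 0.1966

Step 3 — cumulative fraction after k components = (λ_1 + ... + λ_k) / Σ λ:
  k = 1: 50/117 = 0.4274
  k = 2: (50 + 44)/117 = 94/117 = 0.8034
  k = 3: (50 + 44 + 23)/117 = 117/117 = 1

Summary (fraction, with percent):

explained: PC1 0.4274 (42.74%), PC2 0.3761 (37.61%), PC3 0.1966 (19.66%);  cumulative: 0.4274, 0.8034, 1


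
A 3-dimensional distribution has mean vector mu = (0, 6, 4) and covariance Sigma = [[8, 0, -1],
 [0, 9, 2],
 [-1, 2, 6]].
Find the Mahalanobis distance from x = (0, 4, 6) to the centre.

Step 1 — centre the observation: (x - mu) = (0, -2, 2).

Step 2 — invert Sigma (cofactor / det for 3×3, or solve directly):
  Sigma^{-1} = [[0.1279, -0.0051, 0.023],
 [-0.0051, 0.1202, -0.0409],
 [0.023, -0.0409, 0.1841]].

Step 3 — form the quadratic (x - mu)^T · Sigma^{-1} · (x - mu):
  Sigma^{-1} · (x - mu) = (0.0563, -0.3223, 0.4501).
  (x - mu)^T · [Sigma^{-1} · (x - mu)] = (0)·(0.0563) + (-2)·(-0.3223) + (2)·(0.4501) = 1.5448.

Step 4 — take square root: d = √(1.5448) ≈ 1.2429.

d(x, mu) = √(1.5448) ≈ 1.2429


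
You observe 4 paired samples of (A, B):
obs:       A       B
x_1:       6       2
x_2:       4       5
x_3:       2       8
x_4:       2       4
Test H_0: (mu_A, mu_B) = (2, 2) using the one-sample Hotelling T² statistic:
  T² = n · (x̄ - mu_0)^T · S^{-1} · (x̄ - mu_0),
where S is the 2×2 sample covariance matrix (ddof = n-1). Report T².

Step 1 — sample mean vector:
  mean(A) = (6 + 4 + 2 + 2) / 4 = 14/4 = 3.5
  mean(B) = (2 + 5 + 8 + 4) / 4 = 19/4 = 4.75
  x̄ = (3.5, 4.75),  deviation x̄ - mu_0 = (3.5, 4.75) - (2, 2) = (1.5, 2.75).

Step 2 — sample covariance matrix, S[i,j] = (1/(n-1)) · Σ_k (x_{k,i} - mean_i) · (x_{k,j} - mean_j), divisor n-1 = 3:
  S[A,A] = ((2.5)·(2.5) + (0.5)·(0.5) + (-1.5)·(-1.5) + (-1.5)·(-1.5)) / 3 = 11/3 = 3.6667
  S[A,B] = ((2.5)·(-2.75) + (0.5)·(0.25) + (-1.5)·(3.25) + (-1.5)·(-0.75)) / 3 = -10.5/3 = -3.5
  S[B,B] = ((-2.75)·(-2.75) + (0.25)·(0.25) + (3.25)·(3.25) + (-0.75)·(-0.75)) / 3 = 18.75/3 = 6.25
  S = [[3.6667, -3.5],
 [-3.5, 6.25]].

Step 3 — invert S. det(S) = 3.6667·6.25 - (-3.5)² = 10.6667.
  S^{-1} = (1/det) · [[d, -b], [-b, a]] = [[0.5859, 0.3281],
 [0.3281, 0.3438]].

Step 4 — quadratic form (x̄ - mu_0)^T · S^{-1} · (x̄ - mu_0):
  S^{-1} · (x̄ - mu_0) = (1.7813, 1.4375),
  (x̄ - mu_0)^T · [...] = (1.5)·(1.7813) + (2.75)·(1.4375) = 6.625.

Step 5 — scale by n: T² = 4 · 6.625 = 26.5.

T² ≈ 26.5


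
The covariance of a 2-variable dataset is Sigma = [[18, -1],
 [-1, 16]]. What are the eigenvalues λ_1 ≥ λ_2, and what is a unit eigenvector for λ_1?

Step 1 — characteristic polynomial of 2×2 Sigma:
  det(Sigma - λI) = λ² - trace · λ + det = 0.
  trace = 18 + 16 = 34, det = 18·16 - (-1)² = 287.
Step 2 — discriminant:
  Δ = trace² - 4·det = 1156 - 1148 = 8.
Step 3 — eigenvalues:
  λ = (trace ± √Δ)/2 = (34 ± 2.8284)/2,
  λ_1 = 18.4142,  λ_2 = 15.5858.

Step 4 — unit eigenvector for λ_1: solve (Sigma - λ_1 I)v = 0. First row:
  (18 - 18.4142)·v_x + (-1)·v_y = 0, i.e. (-0.4142)·v_x + (-1)·v_y = 0,
  so v ∝ (b, λ_1 - a) = (-1, 0.4142); multiply by -1 so the first entry is positive: u = (1, -0.4142).
  ||u|| = √((1)² + (-0.4142)²) = √(1.1716) ≈ 1.0824,
  v_1 = u/||u|| ≈ (0.9239, -0.3827) (||v_1|| = 1).

λ_1 = 18.4142,  λ_2 = 15.5858;  v_1 ≈ (0.9239, -0.3827)


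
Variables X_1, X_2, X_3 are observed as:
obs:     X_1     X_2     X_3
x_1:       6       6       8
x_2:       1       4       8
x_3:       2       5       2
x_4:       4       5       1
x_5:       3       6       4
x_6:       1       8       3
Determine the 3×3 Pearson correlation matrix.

Step 1 — column means:
  mean(X_1) = (6 + 1 + 2 + 4 + 3 + 1) / 6 = 17/6 = 2.8333
  mean(X_2) = (6 + 4 + 5 + 5 + 6 + 8) / 6 = 34/6 = 5.6667
  mean(X_3) = (8 + 8 + 2 + 1 + 4 + 3) / 6 = 26/6 = 4.3333

Step 2 — sample variances and covariances s[i,j] = (1/(n-1)) · Σ_k (x_{k,i} - mean_i) · (x_{k,j} - mean_j), with n-1 = 5:
  s[X_1,X_1] = ((3.1667)·(3.1667) + (-1.8333)·(-1.8333) + (-0.8333)·(-0.8333) + (1.1667)·(1.1667) + (0.1667)·(0.1667) + (-1.8333)·(-1.8333)) / 5 = 18.8333/5 = 3.7667
  s[X_1,X_2] = ((3.1667)·(0.3333) + (-1.8333)·(-1.6667) + (-0.8333)·(-0.6667) + (1.1667)·(-0.6667) + (0.1667)·(0.3333) + (-1.8333)·(2.3333)) / 5 = -0.3333/5 = -0.0667
  s[X_1,X_3] = ((3.1667)·(3.6667) + (-1.8333)·(3.6667) + (-0.8333)·(-2.3333) + (1.1667)·(-3.3333) + (0.1667)·(-0.3333) + (-1.8333)·(-1.3333)) / 5 = 5.3333/5 = 1.0667
  s[X_2,X_2] = ((0.3333)·(0.3333) + (-1.6667)·(-1.6667) + (-0.6667)·(-0.6667) + (-0.6667)·(-0.6667) + (0.3333)·(0.3333) + (2.3333)·(2.3333)) / 5 = 9.3333/5 = 1.8667
  s[X_2,X_3] = ((0.3333)·(3.6667) + (-1.6667)·(3.6667) + (-0.6667)·(-2.3333) + (-0.6667)·(-3.3333) + (0.3333)·(-0.3333) + (2.3333)·(-1.3333)) / 5 = -4.3333/5 = -0.8667
  s[X_3,X_3] = ((3.6667)·(3.6667) + (3.6667)·(3.6667) + (-2.3333)·(-2.3333) + (-3.3333)·(-3.3333) + (-0.3333)·(-0.3333) + (-1.3333)·(-1.3333)) / 5 = 45.3333/5 = 9.0667
  Sample standard deviations s_i = √(s[i,i]):
  s(X_1) = √(3.7667) = 1.9408
  s(X_2) = √(1.8667) = 1.3663
  s(X_3) = √(9.0667) = 3.0111

Step 3 — r_{ij} = s_{ij} / (s_i · s_j):
  r[X_1,X_1] = 1 (diagonal).
  r[X_1,X_2] = -0.0667 / (1.9408 · 1.3663) = -0.0667 / 2.6516 = -0.0251
  r[X_1,X_3] = 1.0667 / (1.9408 · 3.0111) = 1.0667 / 5.8439 = 0.1825
  r[X_2,X_2] = 1 (diagonal).
  r[X_2,X_3] = -0.8667 / (1.3663 · 3.0111) = -0.8667 / 4.1139 = -0.2107
  r[X_3,X_3] = 1 (diagonal).

R is symmetric with unit diagonal. Assembling:

R = [[1, -0.0251, 0.1825],
 [-0.0251, 1, -0.2107],
 [0.1825, -0.2107, 1]]


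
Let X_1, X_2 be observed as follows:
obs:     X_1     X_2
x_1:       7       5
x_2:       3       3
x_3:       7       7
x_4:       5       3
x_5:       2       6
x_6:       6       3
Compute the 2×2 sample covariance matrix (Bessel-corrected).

Step 1 — column means:
  mean(X_1) = (7 + 3 + 7 + 5 + 2 + 6) / 6 = 30/6 = 5
  mean(X_2) = (5 + 3 + 7 + 3 + 6 + 3) / 6 = 27/6 = 4.5

Step 2 — sample covariance S[i,j] = (1/(n-1)) · Σ_k (x_{k,i} - mean_i) · (x_{k,j} - mean_j), with n-1 = 5.
  S[X_1,X_1] = ((2)·(2) + (-2)·(-2) + (2)·(2) + (0)·(0) + (-3)·(-3) + (1)·(1)) / 5 = 22/5 = 4.4
  S[X_1,X_2] = ((2)·(0.5) + (-2)·(-1.5) + (2)·(2.5) + (0)·(-1.5) + (-3)·(1.5) + (1)·(-1.5)) / 5 = 3/5 = 0.6
  S[X_2,X_2] = ((0.5)·(0.5) + (-1.5)·(-1.5) + (2.5)·(2.5) + (-1.5)·(-1.5) + (1.5)·(1.5) + (-1.5)·(-1.5)) / 5 = 15.5/5 = 3.1

S is symmetric (S[j,i] = S[i,j]). Assembling:

S = [[4.4, 0.6],
 [0.6, 3.1]]
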